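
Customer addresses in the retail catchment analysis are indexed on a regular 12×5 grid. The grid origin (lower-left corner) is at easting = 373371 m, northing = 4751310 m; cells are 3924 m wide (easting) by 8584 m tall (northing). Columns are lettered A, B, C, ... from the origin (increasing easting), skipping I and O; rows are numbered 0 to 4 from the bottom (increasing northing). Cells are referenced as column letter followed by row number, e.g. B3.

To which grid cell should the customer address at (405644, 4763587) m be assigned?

Column index: ⌊(405644 − 373371) / 3924⌋ = ⌊8.225⌋ = 8 → column J
Row offset from origin: ⌊(4763587 − 4751310) / 8584⌋ = ⌊1.430⌋ = 1 → row 1

J1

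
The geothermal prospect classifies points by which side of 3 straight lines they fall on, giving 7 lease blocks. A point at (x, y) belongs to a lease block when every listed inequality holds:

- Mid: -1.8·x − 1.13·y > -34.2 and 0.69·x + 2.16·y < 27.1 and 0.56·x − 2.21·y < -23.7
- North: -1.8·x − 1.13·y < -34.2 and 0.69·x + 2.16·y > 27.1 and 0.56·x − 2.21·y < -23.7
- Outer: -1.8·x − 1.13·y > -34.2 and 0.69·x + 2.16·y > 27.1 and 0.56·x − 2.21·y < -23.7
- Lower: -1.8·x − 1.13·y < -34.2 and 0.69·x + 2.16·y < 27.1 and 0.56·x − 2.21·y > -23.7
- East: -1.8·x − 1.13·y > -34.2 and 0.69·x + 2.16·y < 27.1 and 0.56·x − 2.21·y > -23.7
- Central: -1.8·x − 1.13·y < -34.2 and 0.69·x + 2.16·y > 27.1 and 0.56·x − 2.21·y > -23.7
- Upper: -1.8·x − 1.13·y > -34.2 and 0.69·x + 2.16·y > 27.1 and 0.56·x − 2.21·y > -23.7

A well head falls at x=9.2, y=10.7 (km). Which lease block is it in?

Upper

-1.8·9.2 − 1.13·10.7 = -28.651, which is > -34.2
0.69·9.2 + 2.16·10.7 = 29.460, which is > 27.1
0.56·9.2 − 2.21·10.7 = -18.495, which is > -23.7
This sign pattern matches Upper.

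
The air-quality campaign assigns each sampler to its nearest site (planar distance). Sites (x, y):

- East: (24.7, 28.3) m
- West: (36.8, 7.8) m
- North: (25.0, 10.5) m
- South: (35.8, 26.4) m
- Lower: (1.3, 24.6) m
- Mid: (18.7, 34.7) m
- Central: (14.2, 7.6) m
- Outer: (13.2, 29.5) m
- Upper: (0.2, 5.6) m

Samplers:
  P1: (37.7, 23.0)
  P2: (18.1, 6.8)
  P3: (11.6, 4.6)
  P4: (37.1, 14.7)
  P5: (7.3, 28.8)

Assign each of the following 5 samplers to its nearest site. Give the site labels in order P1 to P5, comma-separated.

P1 → South (d²=15.17)
P2 → Central (d²=15.85)
P3 → Central (d²=15.76)
P4 → West (d²=47.70)
P5 → Outer (d²=35.30)

South, Central, Central, West, Outer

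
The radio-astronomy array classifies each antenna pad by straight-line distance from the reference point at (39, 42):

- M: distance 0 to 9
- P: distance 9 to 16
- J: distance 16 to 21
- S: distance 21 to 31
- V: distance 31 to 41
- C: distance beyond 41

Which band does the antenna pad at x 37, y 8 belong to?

Distance = √((37−39)² + (8−42)²) = √(4.000 + 1156.000) = 34.059.
31 ≤ 34.059 < 41 → V.

V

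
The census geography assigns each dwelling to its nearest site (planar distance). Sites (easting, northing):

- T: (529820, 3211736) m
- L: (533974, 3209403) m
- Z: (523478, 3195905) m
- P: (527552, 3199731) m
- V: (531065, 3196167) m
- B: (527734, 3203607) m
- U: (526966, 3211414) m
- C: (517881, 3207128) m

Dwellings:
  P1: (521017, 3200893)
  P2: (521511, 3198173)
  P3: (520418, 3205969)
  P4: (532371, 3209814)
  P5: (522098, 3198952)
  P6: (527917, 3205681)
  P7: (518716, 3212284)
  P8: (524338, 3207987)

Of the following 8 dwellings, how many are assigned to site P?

P1 → Z
P2 → Z
P3 → C
P4 → L
P5 → Z
P6 → B
P7 → C
P8 → U
0 of the 8 go to P.

0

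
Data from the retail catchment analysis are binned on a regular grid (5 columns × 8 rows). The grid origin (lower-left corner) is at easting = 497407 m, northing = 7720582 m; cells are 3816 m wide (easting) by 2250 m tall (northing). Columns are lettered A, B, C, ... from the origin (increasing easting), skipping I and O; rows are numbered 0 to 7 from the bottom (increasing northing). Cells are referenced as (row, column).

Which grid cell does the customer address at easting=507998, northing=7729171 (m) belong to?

(3, C)

Column index: ⌊(507998 − 497407) / 3816⌋ = ⌊2.775⌋ = 2 → column C
Row offset from origin: ⌊(7729171 − 7720582) / 2250⌋ = ⌊3.817⌋ = 3 → row 3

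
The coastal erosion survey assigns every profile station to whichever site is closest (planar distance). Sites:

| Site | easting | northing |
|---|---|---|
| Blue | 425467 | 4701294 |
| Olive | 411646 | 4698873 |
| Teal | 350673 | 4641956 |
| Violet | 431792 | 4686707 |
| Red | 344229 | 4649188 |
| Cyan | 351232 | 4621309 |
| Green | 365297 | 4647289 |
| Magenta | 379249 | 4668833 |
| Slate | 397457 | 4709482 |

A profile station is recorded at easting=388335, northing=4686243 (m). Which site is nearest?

Magenta

Squared distances to each site:
Blue: 1605318025.000; Olive: 702919621.000; Teal: 3379764613.000; Violet: 1888726145.000; Red: 3318412261.000; Cyan: 5593056965.000; Green: 2048163560.000; Magenta: 385663496.000; Slate: 623262005.000.
Minimum at Magenta.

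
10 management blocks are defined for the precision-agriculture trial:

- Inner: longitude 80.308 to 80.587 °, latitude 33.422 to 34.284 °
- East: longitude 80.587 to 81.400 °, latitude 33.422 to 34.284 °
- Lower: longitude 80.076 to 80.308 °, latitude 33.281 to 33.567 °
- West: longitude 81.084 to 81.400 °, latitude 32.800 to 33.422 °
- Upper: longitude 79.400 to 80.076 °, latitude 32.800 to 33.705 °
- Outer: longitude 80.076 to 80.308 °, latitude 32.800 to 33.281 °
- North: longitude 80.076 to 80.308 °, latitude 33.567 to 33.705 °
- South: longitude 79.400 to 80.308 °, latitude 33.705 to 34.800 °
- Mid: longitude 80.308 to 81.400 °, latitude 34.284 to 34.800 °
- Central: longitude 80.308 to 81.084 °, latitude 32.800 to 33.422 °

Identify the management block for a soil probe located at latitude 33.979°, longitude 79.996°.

South

The point has longitude = 79.996 and latitude = 33.979.
Only South satisfies 79.400 ≤ longitude ≤ 80.308 and 33.705 ≤ latitude ≤ 34.800.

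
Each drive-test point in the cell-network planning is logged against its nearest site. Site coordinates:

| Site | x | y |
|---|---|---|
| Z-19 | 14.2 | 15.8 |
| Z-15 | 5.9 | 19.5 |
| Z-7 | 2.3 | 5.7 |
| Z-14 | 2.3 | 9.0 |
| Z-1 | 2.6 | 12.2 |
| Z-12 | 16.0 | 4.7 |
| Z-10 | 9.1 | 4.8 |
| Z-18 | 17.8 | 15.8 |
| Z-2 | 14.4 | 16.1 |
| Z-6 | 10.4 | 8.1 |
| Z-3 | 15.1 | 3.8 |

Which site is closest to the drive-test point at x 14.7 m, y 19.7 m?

Z-2

Squared distances to each site:
Z-19: 15.460; Z-15: 77.480; Z-7: 349.760; Z-14: 268.250; Z-1: 202.660; Z-12: 226.690; Z-10: 253.370; Z-18: 24.820; Z-2: 13.050; Z-6: 153.050; Z-3: 252.970.
Minimum at Z-2.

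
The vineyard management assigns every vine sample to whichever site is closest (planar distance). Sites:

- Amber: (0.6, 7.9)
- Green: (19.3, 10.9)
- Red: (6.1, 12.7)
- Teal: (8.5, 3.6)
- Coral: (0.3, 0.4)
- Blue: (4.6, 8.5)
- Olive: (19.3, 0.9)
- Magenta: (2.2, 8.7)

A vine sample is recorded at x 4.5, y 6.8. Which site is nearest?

Blue

Squared distances to each site:
Amber: 16.420; Green: 235.850; Red: 37.370; Teal: 26.240; Coral: 58.600; Blue: 2.900; Olive: 253.850; Magenta: 8.900.
Minimum at Blue.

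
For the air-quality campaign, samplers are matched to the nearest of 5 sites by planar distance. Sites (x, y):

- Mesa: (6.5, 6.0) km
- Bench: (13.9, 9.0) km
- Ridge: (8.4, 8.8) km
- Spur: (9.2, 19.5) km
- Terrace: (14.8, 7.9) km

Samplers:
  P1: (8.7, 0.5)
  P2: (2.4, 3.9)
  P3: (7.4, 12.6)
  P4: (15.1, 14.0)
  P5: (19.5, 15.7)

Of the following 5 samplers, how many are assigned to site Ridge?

1

P1 → Mesa
P2 → Mesa
P3 → Ridge
P4 → Bench
P5 → Bench
1 of the 5 goes to Ridge.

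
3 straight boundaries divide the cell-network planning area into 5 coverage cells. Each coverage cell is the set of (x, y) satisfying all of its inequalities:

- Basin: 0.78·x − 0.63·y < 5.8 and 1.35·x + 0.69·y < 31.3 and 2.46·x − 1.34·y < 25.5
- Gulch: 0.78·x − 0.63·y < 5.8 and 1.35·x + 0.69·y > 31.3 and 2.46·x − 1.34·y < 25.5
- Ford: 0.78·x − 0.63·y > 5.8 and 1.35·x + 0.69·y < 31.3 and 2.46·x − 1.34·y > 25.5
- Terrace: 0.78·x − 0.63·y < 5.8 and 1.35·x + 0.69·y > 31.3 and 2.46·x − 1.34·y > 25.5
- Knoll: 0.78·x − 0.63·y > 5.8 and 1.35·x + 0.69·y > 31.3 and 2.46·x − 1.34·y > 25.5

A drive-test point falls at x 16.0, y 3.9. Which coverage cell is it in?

Ford

0.78·16.0 − 0.63·3.9 = 10.023, which is > 5.8
1.35·16.0 + 0.69·3.9 = 24.291, which is < 31.3
2.46·16.0 − 1.34·3.9 = 34.134, which is > 25.5
This sign pattern matches Ford.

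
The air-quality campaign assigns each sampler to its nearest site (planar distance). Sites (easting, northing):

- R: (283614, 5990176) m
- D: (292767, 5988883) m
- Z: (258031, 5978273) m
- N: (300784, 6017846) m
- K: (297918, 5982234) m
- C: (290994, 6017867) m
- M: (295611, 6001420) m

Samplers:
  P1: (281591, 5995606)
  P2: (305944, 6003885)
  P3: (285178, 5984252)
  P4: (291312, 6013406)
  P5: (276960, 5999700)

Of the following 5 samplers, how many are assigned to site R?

P1 → R
P2 → M
P3 → R
P4 → C
P5 → R
3 of the 5 go to R.

3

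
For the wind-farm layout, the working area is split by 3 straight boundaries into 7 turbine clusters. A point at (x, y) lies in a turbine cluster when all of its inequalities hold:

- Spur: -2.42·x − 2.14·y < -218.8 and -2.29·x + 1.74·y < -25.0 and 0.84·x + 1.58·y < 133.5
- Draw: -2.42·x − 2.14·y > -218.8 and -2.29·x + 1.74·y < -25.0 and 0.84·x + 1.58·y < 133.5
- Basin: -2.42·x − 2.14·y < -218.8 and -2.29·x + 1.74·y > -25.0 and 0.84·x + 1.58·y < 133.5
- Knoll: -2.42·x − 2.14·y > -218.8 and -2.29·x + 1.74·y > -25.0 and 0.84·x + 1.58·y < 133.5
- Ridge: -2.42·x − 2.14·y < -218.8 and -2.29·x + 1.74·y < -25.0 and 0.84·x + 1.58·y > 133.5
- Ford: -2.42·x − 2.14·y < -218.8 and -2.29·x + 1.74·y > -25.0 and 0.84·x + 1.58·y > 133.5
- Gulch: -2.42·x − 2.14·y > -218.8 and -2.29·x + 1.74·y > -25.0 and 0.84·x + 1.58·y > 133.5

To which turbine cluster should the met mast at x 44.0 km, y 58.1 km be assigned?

-2.42·44.0 − 2.14·58.1 = -230.814, which is < -218.8
-2.29·44.0 + 1.74·58.1 = 0.334, which is > -25.0
0.84·44.0 + 1.58·58.1 = 128.758, which is < 133.5
This sign pattern matches Basin.

Basin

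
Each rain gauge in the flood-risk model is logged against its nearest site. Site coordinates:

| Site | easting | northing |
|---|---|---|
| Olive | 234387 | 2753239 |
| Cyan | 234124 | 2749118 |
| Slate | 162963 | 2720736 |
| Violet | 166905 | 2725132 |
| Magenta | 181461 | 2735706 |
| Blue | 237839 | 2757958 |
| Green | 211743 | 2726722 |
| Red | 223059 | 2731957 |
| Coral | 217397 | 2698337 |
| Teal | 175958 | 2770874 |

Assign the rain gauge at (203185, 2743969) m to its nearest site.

Green

Squared distances to each site:
Olive: 1059497704.000; Cyan: 983733922.000; Slate: 2157581573.000; Violet: 1671070969.000; Magenta: 540209345.000; Blue: 1396591837.000; Green: 370698373.000; Red: 539264020.000; Coral: 2284260368.000; Teal: 1465188554.000.
Minimum at Green.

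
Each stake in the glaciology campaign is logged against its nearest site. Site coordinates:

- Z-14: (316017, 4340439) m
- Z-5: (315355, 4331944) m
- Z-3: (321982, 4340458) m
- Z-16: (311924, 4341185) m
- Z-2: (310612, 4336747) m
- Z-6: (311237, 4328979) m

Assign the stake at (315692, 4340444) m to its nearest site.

Squared distances to each site:
Z-14: 105650.000; Z-5: 72363569.000; Z-3: 39564296.000; Z-16: 14746905.000; Z-2: 39474209.000; Z-6: 151293250.000.
Minimum at Z-14.

Z-14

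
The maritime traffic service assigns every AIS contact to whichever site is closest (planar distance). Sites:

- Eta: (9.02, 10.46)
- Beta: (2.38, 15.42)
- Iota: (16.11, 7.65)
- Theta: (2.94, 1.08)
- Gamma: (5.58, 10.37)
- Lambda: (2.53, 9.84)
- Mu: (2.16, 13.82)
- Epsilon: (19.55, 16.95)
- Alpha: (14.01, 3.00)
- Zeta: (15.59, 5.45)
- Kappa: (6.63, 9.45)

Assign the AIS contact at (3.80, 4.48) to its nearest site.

Theta

Squared distances to each site:
Eta: 63.009; Beta: 121.700; Iota: 161.585; Theta: 12.300; Gamma: 37.860; Lambda: 30.342; Mu: 89.925; Epsilon: 403.563; Alpha: 106.435; Zeta: 139.945; Kappa: 32.710.
Minimum at Theta.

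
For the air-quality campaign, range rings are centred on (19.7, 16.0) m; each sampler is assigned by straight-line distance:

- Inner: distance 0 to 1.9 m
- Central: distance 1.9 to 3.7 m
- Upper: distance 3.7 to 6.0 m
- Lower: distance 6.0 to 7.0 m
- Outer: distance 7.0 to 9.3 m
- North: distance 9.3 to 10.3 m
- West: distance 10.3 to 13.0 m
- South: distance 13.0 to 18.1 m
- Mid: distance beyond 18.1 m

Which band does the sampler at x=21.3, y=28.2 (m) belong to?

Distance = √((21.3−19.7)² + (28.2−16.0)²) = √(2.560 + 148.840) = 12.304 m.
10.3 ≤ 12.304 < 13.0 → West.

West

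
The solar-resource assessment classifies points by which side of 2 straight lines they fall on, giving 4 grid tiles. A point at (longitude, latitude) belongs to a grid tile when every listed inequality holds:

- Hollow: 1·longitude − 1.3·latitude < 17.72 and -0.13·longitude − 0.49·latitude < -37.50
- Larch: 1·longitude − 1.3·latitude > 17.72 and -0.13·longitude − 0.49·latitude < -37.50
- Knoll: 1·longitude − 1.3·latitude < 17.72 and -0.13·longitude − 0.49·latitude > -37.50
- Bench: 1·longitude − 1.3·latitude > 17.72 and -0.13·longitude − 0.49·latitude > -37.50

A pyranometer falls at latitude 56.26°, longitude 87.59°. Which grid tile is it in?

1·87.59 − 1.3·56.26 = 14.452, which is < 17.72
-0.13·87.59 − 0.49·56.26 = -38.954, which is < -37.50
This sign pattern matches Hollow.

Hollow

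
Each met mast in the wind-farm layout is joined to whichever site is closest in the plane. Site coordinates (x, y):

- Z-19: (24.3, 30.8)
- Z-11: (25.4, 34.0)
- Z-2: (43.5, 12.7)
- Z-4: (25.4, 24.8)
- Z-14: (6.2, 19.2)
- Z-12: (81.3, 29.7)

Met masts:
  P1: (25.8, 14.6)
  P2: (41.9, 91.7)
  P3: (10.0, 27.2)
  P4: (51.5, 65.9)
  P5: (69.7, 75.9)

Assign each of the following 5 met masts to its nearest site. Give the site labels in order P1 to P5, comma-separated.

P1 → Z-4 (d²=104.20)
P2 → Z-11 (d²=3601.54)
P3 → Z-14 (d²=78.44)
P4 → Z-11 (d²=1698.82)
P5 → Z-12 (d²=2269.00)

Z-4, Z-11, Z-14, Z-11, Z-12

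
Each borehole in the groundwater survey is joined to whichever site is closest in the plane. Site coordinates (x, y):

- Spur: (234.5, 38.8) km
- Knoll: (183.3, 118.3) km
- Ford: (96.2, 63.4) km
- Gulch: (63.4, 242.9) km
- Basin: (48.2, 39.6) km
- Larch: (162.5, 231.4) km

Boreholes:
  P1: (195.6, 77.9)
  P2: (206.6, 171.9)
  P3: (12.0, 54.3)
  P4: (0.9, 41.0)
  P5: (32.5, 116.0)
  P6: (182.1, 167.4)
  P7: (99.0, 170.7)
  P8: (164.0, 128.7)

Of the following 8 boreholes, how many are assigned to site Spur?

0

P1 → Knoll
P2 → Knoll
P3 → Basin
P4 → Basin
P5 → Basin
P6 → Knoll
P7 → Gulch
P8 → Knoll
0 of the 8 go to Spur.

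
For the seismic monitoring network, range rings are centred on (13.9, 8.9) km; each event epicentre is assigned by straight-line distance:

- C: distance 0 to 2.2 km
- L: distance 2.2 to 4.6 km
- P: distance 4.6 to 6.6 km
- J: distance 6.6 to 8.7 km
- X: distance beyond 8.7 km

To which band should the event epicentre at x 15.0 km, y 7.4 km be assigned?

Distance = √((15.0−13.9)² + (7.4−8.9)²) = √(1.210 + 2.250) = 1.860 km.
0 ≤ 1.860 < 2.2 → C.

C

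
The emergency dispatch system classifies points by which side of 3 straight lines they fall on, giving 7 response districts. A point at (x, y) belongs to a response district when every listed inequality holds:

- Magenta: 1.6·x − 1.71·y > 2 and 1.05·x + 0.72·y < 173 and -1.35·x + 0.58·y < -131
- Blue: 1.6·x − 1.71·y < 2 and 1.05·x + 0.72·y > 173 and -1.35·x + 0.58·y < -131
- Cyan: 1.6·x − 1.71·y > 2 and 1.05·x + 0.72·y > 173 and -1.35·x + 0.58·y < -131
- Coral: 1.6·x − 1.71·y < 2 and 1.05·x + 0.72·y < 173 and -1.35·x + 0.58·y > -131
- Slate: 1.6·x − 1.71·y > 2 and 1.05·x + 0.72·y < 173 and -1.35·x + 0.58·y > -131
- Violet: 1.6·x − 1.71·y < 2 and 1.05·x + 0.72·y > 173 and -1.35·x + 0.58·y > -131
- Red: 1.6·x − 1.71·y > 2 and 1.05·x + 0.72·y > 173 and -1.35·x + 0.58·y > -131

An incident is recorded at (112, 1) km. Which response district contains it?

Magenta

1.6·112 − 1.71·1 = 177.490, which is > 2
1.05·112 + 0.72·1 = 118.320, which is < 173
-1.35·112 + 0.58·1 = -150.620, which is < -131
This sign pattern matches Magenta.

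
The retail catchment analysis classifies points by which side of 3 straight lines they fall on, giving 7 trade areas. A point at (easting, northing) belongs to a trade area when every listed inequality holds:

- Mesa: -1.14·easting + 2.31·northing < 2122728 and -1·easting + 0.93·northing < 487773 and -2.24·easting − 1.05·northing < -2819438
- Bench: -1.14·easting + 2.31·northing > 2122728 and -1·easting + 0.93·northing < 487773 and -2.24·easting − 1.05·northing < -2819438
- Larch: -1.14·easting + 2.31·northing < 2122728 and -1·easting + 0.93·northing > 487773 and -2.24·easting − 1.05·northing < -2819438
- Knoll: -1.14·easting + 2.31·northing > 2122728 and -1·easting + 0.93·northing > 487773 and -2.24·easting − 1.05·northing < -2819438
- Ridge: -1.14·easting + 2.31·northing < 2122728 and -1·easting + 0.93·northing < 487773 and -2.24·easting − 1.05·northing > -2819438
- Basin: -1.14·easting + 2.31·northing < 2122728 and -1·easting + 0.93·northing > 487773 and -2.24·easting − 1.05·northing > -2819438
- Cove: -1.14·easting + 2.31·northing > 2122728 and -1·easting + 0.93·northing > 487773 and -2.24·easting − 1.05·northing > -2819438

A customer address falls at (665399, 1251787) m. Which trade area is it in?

-1.14·665399 + 2.31·1251787 = 2133073.110, which is > 2122728
-1·665399 + 0.93·1251787 = 498762.910, which is > 487773
-2.24·665399 − 1.05·1251787 = -2804870.110, which is > -2819438
This sign pattern matches Cove.

Cove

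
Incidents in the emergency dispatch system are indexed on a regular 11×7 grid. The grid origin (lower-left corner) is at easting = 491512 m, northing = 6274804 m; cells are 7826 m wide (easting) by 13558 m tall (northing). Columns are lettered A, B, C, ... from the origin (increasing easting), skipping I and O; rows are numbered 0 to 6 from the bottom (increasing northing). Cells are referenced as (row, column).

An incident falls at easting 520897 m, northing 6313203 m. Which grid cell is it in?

Column index: ⌊(520897 − 491512) / 7826⌋ = ⌊3.755⌋ = 3 → column D
Row offset from origin: ⌊(6313203 − 6274804) / 13558⌋ = ⌊2.832⌋ = 2 → row 2

(2, D)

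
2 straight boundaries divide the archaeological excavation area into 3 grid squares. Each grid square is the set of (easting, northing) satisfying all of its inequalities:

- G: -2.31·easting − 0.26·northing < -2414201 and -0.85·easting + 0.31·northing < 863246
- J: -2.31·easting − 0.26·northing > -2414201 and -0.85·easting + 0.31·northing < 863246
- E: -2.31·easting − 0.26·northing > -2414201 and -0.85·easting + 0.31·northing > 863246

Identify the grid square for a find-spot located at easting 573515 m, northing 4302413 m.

-2.31·573515 − 0.26·4302413 = -2443447.030, which is < -2414201
-0.85·573515 + 0.31·4302413 = 846260.280, which is < 863246
This sign pattern matches G.

G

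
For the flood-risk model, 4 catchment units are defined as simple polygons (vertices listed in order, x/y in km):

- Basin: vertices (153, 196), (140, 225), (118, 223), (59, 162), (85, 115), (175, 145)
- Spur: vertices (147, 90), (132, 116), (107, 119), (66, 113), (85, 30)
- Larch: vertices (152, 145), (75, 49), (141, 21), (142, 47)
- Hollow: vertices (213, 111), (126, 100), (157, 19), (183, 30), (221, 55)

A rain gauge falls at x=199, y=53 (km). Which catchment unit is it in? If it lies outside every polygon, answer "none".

Cast a ray rightward from (199, 53). For each polygon, the edges (by vertex number in listed order) whose endpoints lie on opposite sides of y = 53, where each meets that height, and whether that is right or left of the point:
Basin: no edge straddles that height → 0 crossings.
Spur: 4–5 at x≈79.7 (left), 5–1 at x≈108.8 (left) → 0 crossings.
Larch: 1–2 at x≈78.2 (left), 4–1 at x≈142.6 (left) → 0 crossings.
Hollow: 2–3 at x≈144.0 (left), 4–5 at x≈218.0 (right) → 1 crossing.
Only Hollow has an odd count, so the point is inside Hollow.

Hollow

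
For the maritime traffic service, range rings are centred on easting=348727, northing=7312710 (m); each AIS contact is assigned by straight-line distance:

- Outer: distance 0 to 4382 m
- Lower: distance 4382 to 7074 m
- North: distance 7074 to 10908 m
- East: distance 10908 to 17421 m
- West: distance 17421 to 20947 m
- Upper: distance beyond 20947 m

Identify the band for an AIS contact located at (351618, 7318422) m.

Lower

Distance = √((351618−348727)² + (7318422−7312710)²) = √(8357881.000 + 32626944.000) = 6401.939 m.
4382 ≤ 6401.939 < 7074 → Lower.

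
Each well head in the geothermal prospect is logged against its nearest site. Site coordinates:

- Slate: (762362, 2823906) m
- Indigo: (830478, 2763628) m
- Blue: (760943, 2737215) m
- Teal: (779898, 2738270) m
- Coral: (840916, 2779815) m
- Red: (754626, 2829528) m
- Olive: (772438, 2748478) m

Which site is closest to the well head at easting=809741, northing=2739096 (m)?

Teal

Squared distances to each site:
Slate: 9437505741.000; Indigo: 1031842193.000; Blue: 2384782965.000; Teal: 891286925.000; Coral: 2629917586.000; Red: 11215609849.000; Olive: 1479535733.000.
Minimum at Teal.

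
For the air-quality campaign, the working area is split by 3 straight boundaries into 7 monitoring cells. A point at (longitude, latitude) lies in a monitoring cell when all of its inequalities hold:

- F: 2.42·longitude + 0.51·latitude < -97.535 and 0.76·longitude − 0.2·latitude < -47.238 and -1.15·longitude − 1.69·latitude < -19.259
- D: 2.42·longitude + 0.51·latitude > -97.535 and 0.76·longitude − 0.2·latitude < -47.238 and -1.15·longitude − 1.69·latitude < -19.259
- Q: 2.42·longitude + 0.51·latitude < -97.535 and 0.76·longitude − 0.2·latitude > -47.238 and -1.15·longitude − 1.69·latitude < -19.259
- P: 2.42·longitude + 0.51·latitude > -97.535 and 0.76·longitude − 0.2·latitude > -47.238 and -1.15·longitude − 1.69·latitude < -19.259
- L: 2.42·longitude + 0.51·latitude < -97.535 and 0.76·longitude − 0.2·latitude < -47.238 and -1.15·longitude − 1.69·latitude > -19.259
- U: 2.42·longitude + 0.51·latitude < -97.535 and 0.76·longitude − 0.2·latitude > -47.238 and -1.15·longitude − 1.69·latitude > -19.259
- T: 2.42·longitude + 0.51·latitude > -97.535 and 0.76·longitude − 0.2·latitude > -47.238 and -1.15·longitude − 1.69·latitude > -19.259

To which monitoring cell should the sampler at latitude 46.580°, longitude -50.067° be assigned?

2.42·-50.067 + 0.51·46.580 = -97.406, which is > -97.535
0.76·-50.067 − 0.2·46.580 = -47.367, which is < -47.238
-1.15·-50.067 − 1.69·46.580 = -21.143, which is < -19.259
This sign pattern matches D.

D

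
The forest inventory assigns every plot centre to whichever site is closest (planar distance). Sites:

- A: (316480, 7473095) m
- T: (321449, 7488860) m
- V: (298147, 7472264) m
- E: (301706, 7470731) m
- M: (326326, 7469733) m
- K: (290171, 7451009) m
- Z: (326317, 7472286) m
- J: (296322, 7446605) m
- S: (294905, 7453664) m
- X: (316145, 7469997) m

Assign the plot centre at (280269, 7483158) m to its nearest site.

Squared distances to each site:
A: 1412500490.000; T: 1728305204.000; V: 438302120.000; E: 613975298.000; M: 2301477874.000; K: 1131607805.000; Z: 2238618688.000; J: 1593820618.000; S: 1084108532.000; X: 1460299297.000.
Minimum at V.

V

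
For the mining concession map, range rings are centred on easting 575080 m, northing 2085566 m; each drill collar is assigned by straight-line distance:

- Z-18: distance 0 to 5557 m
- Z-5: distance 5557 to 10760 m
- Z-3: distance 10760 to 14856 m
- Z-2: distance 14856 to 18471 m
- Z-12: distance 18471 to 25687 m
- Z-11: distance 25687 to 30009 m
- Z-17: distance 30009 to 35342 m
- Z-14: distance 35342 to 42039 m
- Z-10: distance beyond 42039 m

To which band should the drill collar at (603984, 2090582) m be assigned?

Z-11

Distance = √((603984−575080)² + (2090582−2085566)²) = √(835441216.000 + 25160256.000) = 29336.010 m.
25687 ≤ 29336.010 < 30009 → Z-11.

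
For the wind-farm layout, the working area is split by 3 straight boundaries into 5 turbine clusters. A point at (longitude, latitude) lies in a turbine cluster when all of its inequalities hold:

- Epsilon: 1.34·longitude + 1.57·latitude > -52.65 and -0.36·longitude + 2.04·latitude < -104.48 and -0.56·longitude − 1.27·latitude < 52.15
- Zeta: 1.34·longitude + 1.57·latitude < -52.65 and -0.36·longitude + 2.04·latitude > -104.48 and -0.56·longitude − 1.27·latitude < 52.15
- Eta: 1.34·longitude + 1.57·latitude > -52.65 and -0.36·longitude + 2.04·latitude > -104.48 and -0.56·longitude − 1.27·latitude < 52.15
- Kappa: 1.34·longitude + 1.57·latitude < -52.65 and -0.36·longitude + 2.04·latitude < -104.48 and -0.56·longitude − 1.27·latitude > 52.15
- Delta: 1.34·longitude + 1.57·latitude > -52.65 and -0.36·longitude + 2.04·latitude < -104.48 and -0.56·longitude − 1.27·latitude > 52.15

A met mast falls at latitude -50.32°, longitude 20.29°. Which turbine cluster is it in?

Delta

1.34·20.29 + 1.57·-50.32 = -51.814, which is > -52.65
-0.36·20.29 + 2.04·-50.32 = -109.957, which is < -104.48
-0.56·20.29 − 1.27·-50.32 = 52.544, which is > 52.15
This sign pattern matches Delta.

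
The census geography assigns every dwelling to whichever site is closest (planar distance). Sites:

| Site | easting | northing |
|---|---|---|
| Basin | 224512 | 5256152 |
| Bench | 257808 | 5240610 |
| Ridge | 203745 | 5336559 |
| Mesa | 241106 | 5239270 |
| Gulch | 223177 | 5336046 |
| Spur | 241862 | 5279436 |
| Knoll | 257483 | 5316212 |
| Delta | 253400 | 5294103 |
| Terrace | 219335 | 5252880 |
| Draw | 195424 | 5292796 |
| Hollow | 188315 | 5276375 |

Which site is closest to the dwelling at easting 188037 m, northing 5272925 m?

Squared distances to each site:
Basin: 1611759154.000; Bench: 5912251666.000; Ridge: 4296027220.000; Mesa: 3948977786.000; Gulch: 5219080241.000; Spur: 2939523746.000; Knoll: 6696511285.000; Delta: 4720829453.000; Terrace: 1381366829.000; Draw: 449424410.000; Hollow: 11979784.000.
Minimum at Hollow.

Hollow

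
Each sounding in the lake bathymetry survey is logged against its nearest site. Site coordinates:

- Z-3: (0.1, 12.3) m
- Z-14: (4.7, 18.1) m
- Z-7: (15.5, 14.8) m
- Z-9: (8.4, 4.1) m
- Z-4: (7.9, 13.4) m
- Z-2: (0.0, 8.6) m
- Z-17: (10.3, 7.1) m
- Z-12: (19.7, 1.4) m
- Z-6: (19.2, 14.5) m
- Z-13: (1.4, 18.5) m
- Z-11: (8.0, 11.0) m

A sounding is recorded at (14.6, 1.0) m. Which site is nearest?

Z-12

Squared distances to each site:
Z-3: 337.940; Z-14: 390.420; Z-7: 191.250; Z-9: 48.050; Z-4: 198.650; Z-2: 270.920; Z-17: 55.700; Z-12: 26.170; Z-6: 203.410; Z-13: 480.490; Z-11: 143.560.
Minimum at Z-12.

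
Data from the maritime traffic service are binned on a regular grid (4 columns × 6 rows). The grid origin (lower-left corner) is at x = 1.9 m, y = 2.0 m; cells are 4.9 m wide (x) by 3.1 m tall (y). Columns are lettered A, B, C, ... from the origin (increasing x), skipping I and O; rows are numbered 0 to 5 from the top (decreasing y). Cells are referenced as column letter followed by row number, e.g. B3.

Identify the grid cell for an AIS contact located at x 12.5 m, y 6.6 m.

C4

Column index: ⌊(12.5 − 1.9) / 4.9⌋ = ⌊2.163⌋ = 2 → column C
Row offset from origin: ⌊(6.6 − 2.0) / 3.1⌋ = ⌊1.484⌋ = 1 → row 4 (counted from top)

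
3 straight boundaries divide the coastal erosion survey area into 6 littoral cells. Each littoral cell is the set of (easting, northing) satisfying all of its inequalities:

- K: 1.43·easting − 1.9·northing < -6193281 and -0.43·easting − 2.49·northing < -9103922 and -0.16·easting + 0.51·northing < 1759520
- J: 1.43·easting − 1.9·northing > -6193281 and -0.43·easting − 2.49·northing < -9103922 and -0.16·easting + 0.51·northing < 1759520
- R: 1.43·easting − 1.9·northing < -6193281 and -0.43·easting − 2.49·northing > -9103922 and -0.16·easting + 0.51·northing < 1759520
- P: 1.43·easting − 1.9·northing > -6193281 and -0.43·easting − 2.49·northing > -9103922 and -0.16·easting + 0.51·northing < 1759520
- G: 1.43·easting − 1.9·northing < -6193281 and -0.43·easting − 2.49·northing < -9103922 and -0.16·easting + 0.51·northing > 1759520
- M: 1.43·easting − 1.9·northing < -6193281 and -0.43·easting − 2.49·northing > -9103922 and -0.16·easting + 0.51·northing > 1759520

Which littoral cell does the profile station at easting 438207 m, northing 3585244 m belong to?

1.43·438207 − 1.9·3585244 = -6185327.590, which is > -6193281
-0.43·438207 − 2.49·3585244 = -9115686.570, which is < -9103922
-0.16·438207 + 0.51·3585244 = 1758361.320, which is < 1759520
This sign pattern matches J.

J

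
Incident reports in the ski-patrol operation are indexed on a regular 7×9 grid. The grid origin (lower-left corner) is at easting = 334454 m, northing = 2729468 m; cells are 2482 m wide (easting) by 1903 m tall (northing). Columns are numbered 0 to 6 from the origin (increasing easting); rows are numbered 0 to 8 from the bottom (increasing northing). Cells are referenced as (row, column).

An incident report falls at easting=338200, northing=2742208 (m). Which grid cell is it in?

(6, 1)

Column index: ⌊(338200 − 334454) / 2482⌋ = ⌊1.509⌋ = 1
Row offset from origin: ⌊(2742208 − 2729468) / 1903⌋ = ⌊6.695⌋ = 6 → row 6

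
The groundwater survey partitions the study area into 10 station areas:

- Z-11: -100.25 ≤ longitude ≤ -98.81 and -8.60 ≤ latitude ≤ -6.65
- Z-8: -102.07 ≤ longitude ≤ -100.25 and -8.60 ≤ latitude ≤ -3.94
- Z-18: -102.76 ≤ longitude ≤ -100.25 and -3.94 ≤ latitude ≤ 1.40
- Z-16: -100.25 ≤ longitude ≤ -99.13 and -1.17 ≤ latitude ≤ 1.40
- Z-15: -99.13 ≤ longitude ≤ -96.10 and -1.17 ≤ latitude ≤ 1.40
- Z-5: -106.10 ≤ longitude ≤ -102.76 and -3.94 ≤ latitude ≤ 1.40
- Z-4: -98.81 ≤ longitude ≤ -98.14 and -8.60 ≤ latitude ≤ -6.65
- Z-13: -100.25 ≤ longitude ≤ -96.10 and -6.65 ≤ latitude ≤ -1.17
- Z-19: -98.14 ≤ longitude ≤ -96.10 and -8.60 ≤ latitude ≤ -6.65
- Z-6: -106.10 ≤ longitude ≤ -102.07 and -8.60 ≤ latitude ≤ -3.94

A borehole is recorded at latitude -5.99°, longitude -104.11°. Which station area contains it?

The point has longitude = -104.11 and latitude = -5.99.
Only Z-6 satisfies -106.10 ≤ longitude ≤ -102.07 and -8.60 ≤ latitude ≤ -3.94.

Z-6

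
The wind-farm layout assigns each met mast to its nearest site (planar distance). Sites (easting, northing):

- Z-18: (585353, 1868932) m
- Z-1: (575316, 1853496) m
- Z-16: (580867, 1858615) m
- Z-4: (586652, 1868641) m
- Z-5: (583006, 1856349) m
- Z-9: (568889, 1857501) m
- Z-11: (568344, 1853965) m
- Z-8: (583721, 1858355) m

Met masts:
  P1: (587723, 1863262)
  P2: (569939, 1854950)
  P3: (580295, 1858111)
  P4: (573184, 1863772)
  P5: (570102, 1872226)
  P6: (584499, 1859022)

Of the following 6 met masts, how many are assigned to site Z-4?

P1 → Z-4
P2 → Z-11
P3 → Z-16
P4 → Z-9
P5 → Z-9
P6 → Z-8
1 of the 6 goes to Z-4.

1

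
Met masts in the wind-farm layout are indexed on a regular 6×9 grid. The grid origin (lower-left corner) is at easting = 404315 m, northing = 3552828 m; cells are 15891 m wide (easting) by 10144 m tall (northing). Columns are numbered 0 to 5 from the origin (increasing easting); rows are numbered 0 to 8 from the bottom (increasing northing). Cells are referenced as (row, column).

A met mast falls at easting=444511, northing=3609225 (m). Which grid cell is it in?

Column index: ⌊(444511 − 404315) / 15891⌋ = ⌊2.529⌋ = 2
Row offset from origin: ⌊(3609225 − 3552828) / 10144⌋ = ⌊5.560⌋ = 5 → row 5

(5, 2)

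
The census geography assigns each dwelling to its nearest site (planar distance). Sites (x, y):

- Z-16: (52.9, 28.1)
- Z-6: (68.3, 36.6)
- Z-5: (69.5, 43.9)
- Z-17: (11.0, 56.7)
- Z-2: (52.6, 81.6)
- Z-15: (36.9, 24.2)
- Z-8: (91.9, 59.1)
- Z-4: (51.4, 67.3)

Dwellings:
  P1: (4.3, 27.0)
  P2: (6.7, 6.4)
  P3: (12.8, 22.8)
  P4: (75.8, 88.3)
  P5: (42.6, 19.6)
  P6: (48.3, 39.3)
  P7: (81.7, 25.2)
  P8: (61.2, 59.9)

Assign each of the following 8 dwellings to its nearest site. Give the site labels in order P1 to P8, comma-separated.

P1 → Z-17 (d²=926.98)
P2 → Z-15 (d²=1228.88)
P3 → Z-15 (d²=582.77)
P4 → Z-2 (d²=583.13)
P5 → Z-15 (d²=53.65)
P6 → Z-16 (d²=146.60)
P7 → Z-6 (d²=309.52)
P8 → Z-4 (d²=150.80)

Z-17, Z-15, Z-15, Z-2, Z-15, Z-16, Z-6, Z-4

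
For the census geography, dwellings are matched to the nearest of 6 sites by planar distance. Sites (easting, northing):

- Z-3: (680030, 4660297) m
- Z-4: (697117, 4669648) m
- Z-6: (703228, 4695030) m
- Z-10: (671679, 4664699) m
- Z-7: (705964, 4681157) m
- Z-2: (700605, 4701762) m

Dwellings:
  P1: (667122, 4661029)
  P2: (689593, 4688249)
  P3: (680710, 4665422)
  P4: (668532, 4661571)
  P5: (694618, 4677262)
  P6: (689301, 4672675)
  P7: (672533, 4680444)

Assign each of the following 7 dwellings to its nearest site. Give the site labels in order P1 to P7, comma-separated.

P1 → Z-10 (d²=34235149.00)
P2 → Z-6 (d²=231895186.00)
P3 → Z-3 (d²=26728025.00)
P4 → Z-10 (d²=19687993.00)
P5 → Z-4 (d²=64217997.00)
P6 → Z-4 (d²=70252585.00)
P7 → Z-10 (d²=248634341.00)

Z-10, Z-6, Z-3, Z-10, Z-4, Z-4, Z-10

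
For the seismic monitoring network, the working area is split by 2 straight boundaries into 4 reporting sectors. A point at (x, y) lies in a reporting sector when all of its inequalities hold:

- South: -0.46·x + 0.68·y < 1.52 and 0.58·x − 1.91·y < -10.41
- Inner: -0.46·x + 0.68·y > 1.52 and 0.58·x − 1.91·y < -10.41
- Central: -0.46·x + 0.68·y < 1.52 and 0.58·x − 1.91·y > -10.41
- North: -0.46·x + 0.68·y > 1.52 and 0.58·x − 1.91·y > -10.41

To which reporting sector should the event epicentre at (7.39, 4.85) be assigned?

-0.46·7.39 + 0.68·4.85 = -0.101, which is < 1.52
0.58·7.39 − 1.91·4.85 = -4.977, which is > -10.41
This sign pattern matches Central.

Central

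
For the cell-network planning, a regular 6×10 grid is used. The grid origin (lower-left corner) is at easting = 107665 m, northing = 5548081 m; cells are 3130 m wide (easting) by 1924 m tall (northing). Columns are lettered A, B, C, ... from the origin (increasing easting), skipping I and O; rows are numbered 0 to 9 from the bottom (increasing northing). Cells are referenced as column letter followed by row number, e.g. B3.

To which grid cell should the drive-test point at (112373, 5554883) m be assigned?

B3

Column index: ⌊(112373 − 107665) / 3130⌋ = ⌊1.504⌋ = 1 → column B
Row offset from origin: ⌊(5554883 − 5548081) / 1924⌋ = ⌊3.535⌋ = 3 → row 3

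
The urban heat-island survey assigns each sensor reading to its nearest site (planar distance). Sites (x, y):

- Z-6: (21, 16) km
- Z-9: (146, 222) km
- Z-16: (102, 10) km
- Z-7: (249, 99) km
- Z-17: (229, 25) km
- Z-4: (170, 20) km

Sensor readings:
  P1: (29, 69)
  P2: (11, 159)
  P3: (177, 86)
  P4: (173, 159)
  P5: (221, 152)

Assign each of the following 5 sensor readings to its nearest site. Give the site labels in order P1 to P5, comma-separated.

Z-6, Z-6, Z-4, Z-9, Z-7

P1 → Z-6 (d²=2873.00)
P2 → Z-6 (d²=20549.00)
P3 → Z-4 (d²=4405.00)
P4 → Z-9 (d²=4698.00)
P5 → Z-7 (d²=3593.00)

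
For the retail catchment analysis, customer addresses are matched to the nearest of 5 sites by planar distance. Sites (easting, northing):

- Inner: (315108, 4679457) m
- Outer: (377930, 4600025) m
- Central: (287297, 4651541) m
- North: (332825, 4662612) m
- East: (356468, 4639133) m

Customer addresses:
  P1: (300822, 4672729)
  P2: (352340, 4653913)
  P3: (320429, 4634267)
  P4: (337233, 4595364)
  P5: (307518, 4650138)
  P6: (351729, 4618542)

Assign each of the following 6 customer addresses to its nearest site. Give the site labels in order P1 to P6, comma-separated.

P1 → Inner (d²=249355780.00)
P2 → East (d²=235488784.00)
P3 → North (d²=957099841.00)
P4 → Outer (d²=1677970730.00)
P5 → Central (d²=410857250.00)
P6 → East (d²=446447402.00)

Inner, East, North, Outer, Central, East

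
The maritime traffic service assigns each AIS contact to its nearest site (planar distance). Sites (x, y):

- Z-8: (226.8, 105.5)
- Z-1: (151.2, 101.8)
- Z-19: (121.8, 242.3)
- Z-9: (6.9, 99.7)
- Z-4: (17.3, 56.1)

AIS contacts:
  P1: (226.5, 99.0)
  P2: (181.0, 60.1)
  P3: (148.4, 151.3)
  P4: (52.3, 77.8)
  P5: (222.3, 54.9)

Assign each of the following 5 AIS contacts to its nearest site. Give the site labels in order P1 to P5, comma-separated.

P1 → Z-8 (d²=42.34)
P2 → Z-1 (d²=2626.93)
P3 → Z-1 (d²=2458.09)
P4 → Z-4 (d²=1695.89)
P5 → Z-8 (d²=2580.61)

Z-8, Z-1, Z-1, Z-4, Z-8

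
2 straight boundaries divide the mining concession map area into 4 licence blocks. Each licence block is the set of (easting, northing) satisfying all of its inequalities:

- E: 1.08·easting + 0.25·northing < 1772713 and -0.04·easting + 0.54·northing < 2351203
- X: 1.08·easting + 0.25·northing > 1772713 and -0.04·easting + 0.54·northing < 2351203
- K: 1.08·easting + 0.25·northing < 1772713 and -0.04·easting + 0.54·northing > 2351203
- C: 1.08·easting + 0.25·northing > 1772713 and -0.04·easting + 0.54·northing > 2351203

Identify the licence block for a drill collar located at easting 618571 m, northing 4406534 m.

K

1.08·618571 + 0.25·4406534 = 1769690.180, which is < 1772713
-0.04·618571 + 0.54·4406534 = 2354785.520, which is > 2351203
This sign pattern matches K.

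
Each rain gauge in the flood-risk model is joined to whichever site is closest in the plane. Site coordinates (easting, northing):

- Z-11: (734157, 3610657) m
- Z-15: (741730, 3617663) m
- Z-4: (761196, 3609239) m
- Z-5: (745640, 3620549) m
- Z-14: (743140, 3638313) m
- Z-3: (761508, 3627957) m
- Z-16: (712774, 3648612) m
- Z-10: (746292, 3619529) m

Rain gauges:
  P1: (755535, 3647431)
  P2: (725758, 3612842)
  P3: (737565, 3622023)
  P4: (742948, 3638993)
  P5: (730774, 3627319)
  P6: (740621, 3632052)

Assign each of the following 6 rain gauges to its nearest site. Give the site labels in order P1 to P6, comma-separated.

Z-14, Z-11, Z-15, Z-14, Z-15, Z-14

P1 → Z-14 (d²=236773949.00)
P2 → Z-11 (d²=75317426.00)
P3 → Z-15 (d²=36356825.00)
P4 → Z-14 (d²=499264.00)
P5 → Z-15 (d²=213272272.00)
P6 → Z-14 (d²=45545482.00)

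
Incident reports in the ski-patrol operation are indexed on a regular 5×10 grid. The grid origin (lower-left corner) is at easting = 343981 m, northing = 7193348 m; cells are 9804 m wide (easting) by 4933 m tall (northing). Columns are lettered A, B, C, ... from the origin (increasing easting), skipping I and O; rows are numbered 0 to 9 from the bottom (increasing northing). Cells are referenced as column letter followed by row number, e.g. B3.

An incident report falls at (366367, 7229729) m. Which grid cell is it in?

Column index: ⌊(366367 − 343981) / 9804⌋ = ⌊2.283⌋ = 2 → column C
Row offset from origin: ⌊(7229729 − 7193348) / 4933⌋ = ⌊7.375⌋ = 7 → row 7

C7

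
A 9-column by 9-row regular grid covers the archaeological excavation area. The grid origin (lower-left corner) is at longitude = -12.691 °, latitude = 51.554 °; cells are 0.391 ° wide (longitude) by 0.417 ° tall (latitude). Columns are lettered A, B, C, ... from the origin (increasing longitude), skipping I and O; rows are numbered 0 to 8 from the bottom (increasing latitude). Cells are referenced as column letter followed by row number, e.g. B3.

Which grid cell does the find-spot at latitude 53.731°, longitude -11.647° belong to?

Column index: ⌊(-11.647 − -12.691) / 0.391⌋ = ⌊2.670⌋ = 2 → column C
Row offset from origin: ⌊(53.731 − 51.554) / 0.417⌋ = ⌊5.221⌋ = 5 → row 5

C5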